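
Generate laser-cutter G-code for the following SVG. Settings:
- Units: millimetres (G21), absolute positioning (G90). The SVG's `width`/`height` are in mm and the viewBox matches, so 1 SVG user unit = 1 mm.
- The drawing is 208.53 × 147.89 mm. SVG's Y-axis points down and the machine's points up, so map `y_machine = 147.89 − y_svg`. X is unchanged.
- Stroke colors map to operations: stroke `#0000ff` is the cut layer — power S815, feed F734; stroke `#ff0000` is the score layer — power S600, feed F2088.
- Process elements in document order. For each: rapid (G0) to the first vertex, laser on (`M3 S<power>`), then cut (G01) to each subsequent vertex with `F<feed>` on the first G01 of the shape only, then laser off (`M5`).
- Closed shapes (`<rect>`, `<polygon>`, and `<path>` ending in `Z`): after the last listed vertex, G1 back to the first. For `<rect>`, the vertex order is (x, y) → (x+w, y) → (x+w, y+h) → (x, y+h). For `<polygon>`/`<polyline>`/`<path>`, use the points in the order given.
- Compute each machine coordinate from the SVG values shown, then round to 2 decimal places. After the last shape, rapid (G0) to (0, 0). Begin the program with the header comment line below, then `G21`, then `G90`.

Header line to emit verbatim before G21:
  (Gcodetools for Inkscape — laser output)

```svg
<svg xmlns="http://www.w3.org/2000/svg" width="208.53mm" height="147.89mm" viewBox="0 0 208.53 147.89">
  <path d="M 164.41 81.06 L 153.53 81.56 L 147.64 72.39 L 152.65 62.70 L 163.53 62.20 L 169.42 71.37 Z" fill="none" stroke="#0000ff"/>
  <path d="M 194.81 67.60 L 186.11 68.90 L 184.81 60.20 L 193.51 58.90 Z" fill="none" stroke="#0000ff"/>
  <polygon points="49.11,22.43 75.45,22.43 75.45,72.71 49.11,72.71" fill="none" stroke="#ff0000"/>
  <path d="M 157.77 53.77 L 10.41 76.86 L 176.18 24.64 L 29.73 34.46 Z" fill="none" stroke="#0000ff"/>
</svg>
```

1 u = 1 mm; y_m = 147.89 − y.

[1] `<path>` regular polygon, #0000ff→cut S815 F734: (164.41,66.83) → (153.53,66.33) → (147.64,75.50) → (152.65,85.19) → (163.53,85.69) → (169.42,76.52) → (164.41,66.83) (closed)

[2] `<path>` regular polygon, #0000ff→cut S815 F734: (194.81,80.29) → (186.11,78.99) → (184.81,87.69) → (193.51,88.99) → (194.81,80.29) (closed)

[3] `<polygon>` rectangle, #ff0000→score S600 F2088: (49.11,125.46) → (75.45,125.46) → (75.45,75.18) → (49.11,75.18) → (49.11,125.46) (closed)

[4] `<path>` closed polygon, #0000ff→cut S815 F734: (157.77,94.12) → (10.41,71.03) → (176.18,123.25) → (29.73,113.43) → (157.77,94.12) (closed)

(Gcodetools for Inkscape — laser output)
G21
G90
G0 X164.41 Y66.83
M3 S815
G01 X153.53 Y66.33 F734
G01 X147.64 Y75.50
G01 X152.65 Y85.19
G01 X163.53 Y85.69
G01 X169.42 Y76.52
G01 X164.41 Y66.83
M5
G0 X194.81 Y80.29
M3 S815
G01 X186.11 Y78.99 F734
G01 X184.81 Y87.69
G01 X193.51 Y88.99
G01 X194.81 Y80.29
M5
G0 X49.11 Y125.46
M3 S600
G01 X75.45 Y125.46 F2088
G01 X75.45 Y75.18
G01 X49.11 Y75.18
G01 X49.11 Y125.46
M5
G0 X157.77 Y94.12
M3 S815
G01 X10.41 Y71.03 F734
G01 X176.18 Y123.25
G01 X29.73 Y113.43
G01 X157.77 Y94.12
M5
G0 X0.00 Y0.00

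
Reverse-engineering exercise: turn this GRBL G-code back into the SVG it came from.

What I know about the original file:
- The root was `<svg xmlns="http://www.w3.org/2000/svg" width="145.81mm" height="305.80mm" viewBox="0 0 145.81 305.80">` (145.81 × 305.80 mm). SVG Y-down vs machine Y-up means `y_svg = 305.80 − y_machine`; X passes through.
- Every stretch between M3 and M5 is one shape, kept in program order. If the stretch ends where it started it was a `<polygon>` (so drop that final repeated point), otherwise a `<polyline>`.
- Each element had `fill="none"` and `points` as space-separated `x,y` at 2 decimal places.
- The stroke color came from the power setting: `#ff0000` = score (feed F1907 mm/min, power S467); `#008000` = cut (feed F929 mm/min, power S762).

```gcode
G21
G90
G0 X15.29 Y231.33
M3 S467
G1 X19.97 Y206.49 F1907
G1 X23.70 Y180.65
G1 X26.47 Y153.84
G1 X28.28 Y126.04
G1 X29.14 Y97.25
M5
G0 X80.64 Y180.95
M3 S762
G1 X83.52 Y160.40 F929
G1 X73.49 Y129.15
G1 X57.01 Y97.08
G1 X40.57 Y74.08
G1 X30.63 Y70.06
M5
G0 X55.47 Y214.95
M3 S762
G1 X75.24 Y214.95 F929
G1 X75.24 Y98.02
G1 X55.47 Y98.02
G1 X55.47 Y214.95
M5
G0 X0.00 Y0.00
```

<svg xmlns="http://www.w3.org/2000/svg" width="145.81mm" height="305.80mm" viewBox="0 0 145.81 305.80">
  <polyline points="15.29,74.47 19.97,99.31 23.70,125.15 26.47,151.96 28.28,179.76 29.14,208.55" fill="none" stroke="#ff0000"/>
  <polyline points="80.64,124.85 83.52,145.40 73.49,176.65 57.01,208.72 40.57,231.72 30.63,235.74" fill="none" stroke="#008000"/>
  <polygon points="55.47,90.85 75.24,90.85 75.24,207.78 55.47,207.78" fill="none" stroke="#008000"/>
</svg>

Machine Y-up, SVG Y-down with viewBox height 305.80, so y_svg = 305.80 − y_machine; X carries over.

Run 1: S467 ⇒ score layer `#ff0000`. The run is open, so emit a `<polyline>` with points (Y-flipped): 15.29,74.47 19.97,99.31 23.70,125.15 26.47,151.96 28.28,179.76 29.14,208.55.

Run 2: S762 ⇒ cut layer `#008000`. The run is open, so emit a `<polyline>` with points (Y-flipped): 80.64,124.85 83.52,145.40 73.49,176.65 57.01,208.72 40.57,231.72 30.63,235.74.

Run 3: S762 ⇒ cut layer `#008000`. The run returns to its start, so emit a `<polygon>` with points (Y-flipped): 55.47,90.85 75.24,90.85 75.24,207.78 55.47,207.78.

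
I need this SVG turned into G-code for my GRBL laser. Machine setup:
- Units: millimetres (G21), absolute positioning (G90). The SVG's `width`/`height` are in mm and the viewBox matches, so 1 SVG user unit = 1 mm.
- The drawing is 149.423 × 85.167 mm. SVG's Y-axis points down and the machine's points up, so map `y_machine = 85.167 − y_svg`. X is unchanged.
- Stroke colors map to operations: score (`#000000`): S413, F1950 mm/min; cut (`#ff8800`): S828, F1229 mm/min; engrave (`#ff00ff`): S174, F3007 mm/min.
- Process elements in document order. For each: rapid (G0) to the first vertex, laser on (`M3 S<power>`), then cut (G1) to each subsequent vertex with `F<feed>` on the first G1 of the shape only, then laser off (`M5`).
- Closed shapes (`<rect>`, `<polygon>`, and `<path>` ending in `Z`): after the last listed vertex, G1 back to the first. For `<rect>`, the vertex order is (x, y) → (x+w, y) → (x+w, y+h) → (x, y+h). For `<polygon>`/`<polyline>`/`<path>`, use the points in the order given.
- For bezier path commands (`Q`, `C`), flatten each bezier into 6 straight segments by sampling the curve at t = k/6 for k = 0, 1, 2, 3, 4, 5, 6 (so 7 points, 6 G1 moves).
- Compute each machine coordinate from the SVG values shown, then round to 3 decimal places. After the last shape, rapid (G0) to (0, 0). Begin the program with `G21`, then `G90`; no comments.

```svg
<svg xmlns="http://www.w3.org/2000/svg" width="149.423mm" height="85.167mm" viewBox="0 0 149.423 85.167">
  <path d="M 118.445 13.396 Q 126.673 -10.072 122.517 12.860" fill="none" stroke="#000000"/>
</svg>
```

G21
G90
G0 X118.445 Y71.771
M3 S413
G1 X120.844 Y78.305 F1950
G1 X122.554 Y82.261
G1 X123.577 Y83.639
G1 X123.912 Y82.439
G1 X123.558 Y78.662
G1 X122.517 Y72.307
M5
G0 X0.000 Y0.000

1 u = 1 mm; y_m = 85.167 − y.

[1] `<path>` quadratic bezier, #000000→score S413 F1950: (118.445,71.771) → (120.844,78.305) → (122.554,82.261) → (123.577,83.639) → (123.912,82.439) → (123.558,78.662) → (122.517,72.307)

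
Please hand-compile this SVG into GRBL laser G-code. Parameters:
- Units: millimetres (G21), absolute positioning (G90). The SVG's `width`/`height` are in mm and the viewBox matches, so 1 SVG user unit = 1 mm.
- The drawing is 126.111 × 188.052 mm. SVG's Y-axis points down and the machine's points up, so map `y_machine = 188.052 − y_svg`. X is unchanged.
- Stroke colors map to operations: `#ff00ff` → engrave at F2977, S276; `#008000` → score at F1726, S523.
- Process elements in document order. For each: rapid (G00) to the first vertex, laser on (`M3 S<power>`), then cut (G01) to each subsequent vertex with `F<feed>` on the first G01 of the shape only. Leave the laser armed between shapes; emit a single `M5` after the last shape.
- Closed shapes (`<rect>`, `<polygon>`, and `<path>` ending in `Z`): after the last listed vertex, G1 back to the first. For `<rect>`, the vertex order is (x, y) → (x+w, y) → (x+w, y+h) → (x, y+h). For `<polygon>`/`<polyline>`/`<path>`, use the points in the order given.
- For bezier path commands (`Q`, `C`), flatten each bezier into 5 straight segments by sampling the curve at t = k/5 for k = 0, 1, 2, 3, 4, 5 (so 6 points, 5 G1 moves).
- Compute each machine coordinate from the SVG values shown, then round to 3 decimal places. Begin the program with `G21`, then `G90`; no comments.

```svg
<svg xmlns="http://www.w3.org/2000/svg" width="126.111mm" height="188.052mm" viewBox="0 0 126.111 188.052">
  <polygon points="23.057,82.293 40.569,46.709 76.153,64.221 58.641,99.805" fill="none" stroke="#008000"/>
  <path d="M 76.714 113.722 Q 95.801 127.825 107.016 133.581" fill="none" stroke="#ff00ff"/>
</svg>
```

Since the viewBox matches the mm dimensions, user units are millimetres directly. The only transform is the Y-flip y_m = 188.052 − y_svg.

Shape 1 is a regular polygon drawn with `<polygon>`. Its stroke #008000 means score at S523, F1726. After flipping Y the toolpath is (23.057,105.759) → (40.569,141.343) → (76.153,123.831) → (58.641,88.247) → (23.057,105.759), returning to the start.

Shape 2 is a quadratic bezier drawn with `<path>`. Its stroke #ff00ff means engrave at S276, F2977. After flipping Y the toolpath is (76.714,74.330) → (84.034,69.023) → (90.724,64.383) → (96.784,60.411) → (102.215,57.107) → (107.016,54.471).

G21
G90
G00 X23.057 Y105.759
M3 S523
G01 X40.569 Y141.343 F1726
G01 X76.153 Y123.831
G01 X58.641 Y88.247
G01 X23.057 Y105.759
G00 X76.714 Y74.330
M3 S276
G01 X84.034 Y69.023 F2977
G01 X90.724 Y64.383
G01 X96.784 Y60.411
G01 X102.215 Y57.107
G01 X107.016 Y54.471
M5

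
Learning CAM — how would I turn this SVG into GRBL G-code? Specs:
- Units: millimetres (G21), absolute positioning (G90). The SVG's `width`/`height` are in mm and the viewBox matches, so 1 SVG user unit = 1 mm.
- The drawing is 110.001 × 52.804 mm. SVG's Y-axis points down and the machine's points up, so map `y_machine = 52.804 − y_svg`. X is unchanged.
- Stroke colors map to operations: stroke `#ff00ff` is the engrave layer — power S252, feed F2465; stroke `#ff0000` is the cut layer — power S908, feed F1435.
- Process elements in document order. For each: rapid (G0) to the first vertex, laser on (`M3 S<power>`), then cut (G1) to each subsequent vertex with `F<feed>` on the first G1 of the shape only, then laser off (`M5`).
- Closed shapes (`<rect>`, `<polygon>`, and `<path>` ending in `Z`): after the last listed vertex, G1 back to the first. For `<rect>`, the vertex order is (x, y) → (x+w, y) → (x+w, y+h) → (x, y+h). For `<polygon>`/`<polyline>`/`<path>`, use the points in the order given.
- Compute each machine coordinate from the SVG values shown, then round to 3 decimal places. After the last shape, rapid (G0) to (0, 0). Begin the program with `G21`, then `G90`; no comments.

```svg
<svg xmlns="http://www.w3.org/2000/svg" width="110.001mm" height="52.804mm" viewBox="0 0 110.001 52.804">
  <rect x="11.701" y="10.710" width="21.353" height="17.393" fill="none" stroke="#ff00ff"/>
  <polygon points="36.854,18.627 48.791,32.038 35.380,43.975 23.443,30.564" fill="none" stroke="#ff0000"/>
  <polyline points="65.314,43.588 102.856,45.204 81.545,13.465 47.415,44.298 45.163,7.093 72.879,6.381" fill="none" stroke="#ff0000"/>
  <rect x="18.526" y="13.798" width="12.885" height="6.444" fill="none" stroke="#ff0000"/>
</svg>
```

G21
G90
G0 X11.701 Y42.094
M3 S252
G1 X33.054 Y42.094 F2465
G1 X33.054 Y24.701
G1 X11.701 Y24.701
G1 X11.701 Y42.094
M5
G0 X36.854 Y34.177
M3 S908
G1 X48.791 Y20.766 F1435
G1 X35.380 Y8.829
G1 X23.443 Y22.240
G1 X36.854 Y34.177
M5
G0 X65.314 Y9.216
M3 S908
G1 X102.856 Y7.600 F1435
G1 X81.545 Y39.339
G1 X47.415 Y8.506
G1 X45.163 Y45.711
G1 X72.879 Y46.423
M5
G0 X18.526 Y39.006
M3 S908
G1 X31.411 Y39.006 F1435
G1 X31.411 Y32.562
G1 X18.526 Y32.562
G1 X18.526 Y39.006
M5
G0 X0.000 Y0.000

1 u = 1 mm; y_m = 52.804 − y.

[1] `<rect>` rectangle, #ff00ff→engrave S252 F2465: (11.701,42.094) → (33.054,42.094) → (33.054,24.701) → (11.701,24.701) → (11.701,42.094) (closed)

[2] `<polygon>` regular polygon, #ff0000→cut S908 F1435: (36.854,34.177) → (48.791,20.766) → (35.380,8.829) → (23.443,22.240) → (36.854,34.177) (closed)

[3] `<polyline>` open polyline, #ff0000→cut S908 F1435: (65.314,9.216) → (102.856,7.600) → (81.545,39.339) → (47.415,8.506) → (45.163,45.711) → (72.879,46.423)

[4] `<rect>` rectangle, #ff0000→cut S908 F1435: (18.526,39.006) → (31.411,39.006) → (31.411,32.562) → (18.526,32.562) → (18.526,39.006) (closed)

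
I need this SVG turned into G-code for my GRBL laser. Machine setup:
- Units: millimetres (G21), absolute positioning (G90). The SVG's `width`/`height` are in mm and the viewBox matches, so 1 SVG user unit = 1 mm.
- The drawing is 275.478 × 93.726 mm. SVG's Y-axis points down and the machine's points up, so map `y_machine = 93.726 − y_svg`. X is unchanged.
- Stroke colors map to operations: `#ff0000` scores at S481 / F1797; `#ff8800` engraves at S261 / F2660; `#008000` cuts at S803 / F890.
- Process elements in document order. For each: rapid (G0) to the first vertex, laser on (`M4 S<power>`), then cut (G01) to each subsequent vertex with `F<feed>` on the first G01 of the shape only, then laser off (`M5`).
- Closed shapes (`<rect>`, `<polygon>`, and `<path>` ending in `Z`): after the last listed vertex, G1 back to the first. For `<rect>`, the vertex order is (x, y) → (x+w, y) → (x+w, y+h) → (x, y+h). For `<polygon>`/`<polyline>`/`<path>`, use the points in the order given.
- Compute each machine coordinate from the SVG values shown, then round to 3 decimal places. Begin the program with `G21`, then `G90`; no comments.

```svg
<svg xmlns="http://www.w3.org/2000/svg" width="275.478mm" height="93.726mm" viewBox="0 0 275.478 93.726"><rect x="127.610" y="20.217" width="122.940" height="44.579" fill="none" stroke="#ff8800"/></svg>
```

G21
G90
G0 X127.610 Y73.509
M4 S261
G01 X250.550 Y73.509 F2660
G01 X250.550 Y28.930
G01 X127.610 Y28.930
G01 X127.610 Y73.509
M5

Since the viewBox matches the mm dimensions, user units are millimetres directly. The only transform is the Y-flip y_m = 93.726 − y_svg.

Shape 1 is a rectangle drawn with `<rect>`. Its stroke #ff8800 means engrave at S261, F2660. After flipping Y the toolpath is (127.610,73.509) → (250.550,73.509) → (250.550,28.930) → (127.610,28.930) → (127.610,73.509), returning to the start.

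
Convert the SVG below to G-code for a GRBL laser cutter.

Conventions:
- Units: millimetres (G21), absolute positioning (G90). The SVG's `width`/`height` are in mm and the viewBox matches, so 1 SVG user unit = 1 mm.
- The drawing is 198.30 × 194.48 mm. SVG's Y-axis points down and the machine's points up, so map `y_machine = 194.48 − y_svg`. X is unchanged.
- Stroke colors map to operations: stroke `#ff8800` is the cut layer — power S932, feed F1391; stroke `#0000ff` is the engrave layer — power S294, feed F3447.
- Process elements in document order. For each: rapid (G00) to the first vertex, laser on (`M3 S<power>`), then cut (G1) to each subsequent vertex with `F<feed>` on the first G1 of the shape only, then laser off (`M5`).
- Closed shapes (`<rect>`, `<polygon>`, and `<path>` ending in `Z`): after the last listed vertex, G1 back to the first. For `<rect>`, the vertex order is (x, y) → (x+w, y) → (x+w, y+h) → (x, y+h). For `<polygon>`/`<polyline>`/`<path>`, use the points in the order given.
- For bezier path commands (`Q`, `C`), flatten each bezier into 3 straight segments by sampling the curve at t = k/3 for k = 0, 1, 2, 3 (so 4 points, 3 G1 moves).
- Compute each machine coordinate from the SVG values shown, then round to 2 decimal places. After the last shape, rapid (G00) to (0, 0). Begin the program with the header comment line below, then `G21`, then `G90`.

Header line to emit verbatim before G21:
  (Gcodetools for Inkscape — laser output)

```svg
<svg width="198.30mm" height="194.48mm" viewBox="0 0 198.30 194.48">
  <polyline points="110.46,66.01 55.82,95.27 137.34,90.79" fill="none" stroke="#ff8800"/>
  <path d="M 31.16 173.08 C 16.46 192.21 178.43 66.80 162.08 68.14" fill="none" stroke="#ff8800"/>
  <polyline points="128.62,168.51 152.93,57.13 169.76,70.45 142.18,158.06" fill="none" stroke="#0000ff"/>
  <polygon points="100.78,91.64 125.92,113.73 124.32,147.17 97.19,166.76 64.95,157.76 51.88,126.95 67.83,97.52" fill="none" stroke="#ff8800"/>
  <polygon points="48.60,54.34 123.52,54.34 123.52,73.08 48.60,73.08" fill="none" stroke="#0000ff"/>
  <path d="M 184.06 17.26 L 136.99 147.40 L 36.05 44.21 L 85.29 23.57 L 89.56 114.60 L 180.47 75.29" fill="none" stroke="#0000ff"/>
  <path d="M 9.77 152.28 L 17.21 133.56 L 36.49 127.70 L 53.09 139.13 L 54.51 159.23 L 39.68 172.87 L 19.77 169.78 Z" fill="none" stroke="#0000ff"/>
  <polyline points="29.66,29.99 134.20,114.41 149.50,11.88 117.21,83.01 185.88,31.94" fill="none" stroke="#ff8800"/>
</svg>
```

viewBox `0 0 198.30 194.48` with mm width/height → 1 unit = 1 mm. Flip: y_m = 194.48 − y_svg.

**Shape 1** — `<polyline>` open polyline, stroke `#ff8800` → cut (S932, F1391). Machine vertices: (110.46,128.47) → (55.82,99.21) → (137.34,103.69). Open path.

**Shape 2** — `<path>` cubic bezier, stroke `#ff8800` → cut (S932, F1391). Control points (SVG): P0=(31.16,173.08), P1=(16.46,192.21), P2=(178.43,66.80), P3=(162.08,68.14); sampled at t=k/3. Machine vertices: (31.16,21.40) → (62.20,40.40) → (132.14,95.48) → (162.08,126.34). Open path.

**Shape 3** — `<polyline>` open polyline, stroke `#0000ff` → engrave (S294, F3447). Machine vertices: (128.62,25.97) → (152.93,137.35) → (169.76,124.03) → (142.18,36.42). Open path.

**Shape 4** — `<polygon>` regular polygon, stroke `#ff8800` → cut (S932, F1391). Machine vertices: (100.78,102.84) → (125.92,80.75) → (124.32,47.31) → (97.19,27.72) → (64.95,36.72) → (51.88,67.53) → (67.83,96.96) → (100.78,102.84). Closed: final G1 returns to the first vertex.

**Shape 5** — `<polygon>` rectangle, stroke `#0000ff` → engrave (S294, F3447). Machine vertices: (48.60,140.14) → (123.52,140.14) → (123.52,121.40) → (48.60,121.40) → (48.60,140.14). Closed: final G1 returns to the first vertex.

**Shape 6** — `<path>` open polyline, stroke `#0000ff` → engrave (S294, F3447). Machine vertices: (184.06,177.22) → (136.99,47.08) → (36.05,150.27) → (85.29,170.91) → (89.56,79.88) → (180.47,119.19). Open path.

**Shape 7** — `<path>` regular polygon, stroke `#0000ff` → engrave (S294, F3447). Machine vertices: (9.77,42.20) → (17.21,60.92) → (36.49,66.78) → (53.09,55.35) → (54.51,35.25) → (39.68,21.61) → (19.77,24.70) → (9.77,42.20). Closed: final G1 returns to the first vertex.

**Shape 8** — `<polyline>` open polyline, stroke `#ff8800` → cut (S932, F1391). Machine vertices: (29.66,164.49) → (134.20,80.07) → (149.50,182.60) → (117.21,111.47) → (185.88,162.54). Open path.

(Gcodetools for Inkscape — laser output)
G21
G90
G00 X110.46 Y128.47
M3 S932
G1 X55.82 Y99.21 F1391
G1 X137.34 Y103.69
M5
G00 X31.16 Y21.40
M3 S932
G1 X62.20 Y40.40 F1391
G1 X132.14 Y95.48
G1 X162.08 Y126.34
M5
G00 X128.62 Y25.97
M3 S294
G1 X152.93 Y137.35 F3447
G1 X169.76 Y124.03
G1 X142.18 Y36.42
M5
G00 X100.78 Y102.84
M3 S932
G1 X125.92 Y80.75 F1391
G1 X124.32 Y47.31
G1 X97.19 Y27.72
G1 X64.95 Y36.72
G1 X51.88 Y67.53
G1 X67.83 Y96.96
G1 X100.78 Y102.84
M5
G00 X48.60 Y140.14
M3 S294
G1 X123.52 Y140.14 F3447
G1 X123.52 Y121.40
G1 X48.60 Y121.40
G1 X48.60 Y140.14
M5
G00 X184.06 Y177.22
M3 S294
G1 X136.99 Y47.08 F3447
G1 X36.05 Y150.27
G1 X85.29 Y170.91
G1 X89.56 Y79.88
G1 X180.47 Y119.19
M5
G00 X9.77 Y42.20
M3 S294
G1 X17.21 Y60.92 F3447
G1 X36.49 Y66.78
G1 X53.09 Y55.35
G1 X54.51 Y35.25
G1 X39.68 Y21.61
G1 X19.77 Y24.70
G1 X9.77 Y42.20
M5
G00 X29.66 Y164.49
M3 S932
G1 X134.20 Y80.07 F1391
G1 X149.50 Y182.60
G1 X117.21 Y111.47
G1 X185.88 Y162.54
M5
G00 X0.00 Y0.00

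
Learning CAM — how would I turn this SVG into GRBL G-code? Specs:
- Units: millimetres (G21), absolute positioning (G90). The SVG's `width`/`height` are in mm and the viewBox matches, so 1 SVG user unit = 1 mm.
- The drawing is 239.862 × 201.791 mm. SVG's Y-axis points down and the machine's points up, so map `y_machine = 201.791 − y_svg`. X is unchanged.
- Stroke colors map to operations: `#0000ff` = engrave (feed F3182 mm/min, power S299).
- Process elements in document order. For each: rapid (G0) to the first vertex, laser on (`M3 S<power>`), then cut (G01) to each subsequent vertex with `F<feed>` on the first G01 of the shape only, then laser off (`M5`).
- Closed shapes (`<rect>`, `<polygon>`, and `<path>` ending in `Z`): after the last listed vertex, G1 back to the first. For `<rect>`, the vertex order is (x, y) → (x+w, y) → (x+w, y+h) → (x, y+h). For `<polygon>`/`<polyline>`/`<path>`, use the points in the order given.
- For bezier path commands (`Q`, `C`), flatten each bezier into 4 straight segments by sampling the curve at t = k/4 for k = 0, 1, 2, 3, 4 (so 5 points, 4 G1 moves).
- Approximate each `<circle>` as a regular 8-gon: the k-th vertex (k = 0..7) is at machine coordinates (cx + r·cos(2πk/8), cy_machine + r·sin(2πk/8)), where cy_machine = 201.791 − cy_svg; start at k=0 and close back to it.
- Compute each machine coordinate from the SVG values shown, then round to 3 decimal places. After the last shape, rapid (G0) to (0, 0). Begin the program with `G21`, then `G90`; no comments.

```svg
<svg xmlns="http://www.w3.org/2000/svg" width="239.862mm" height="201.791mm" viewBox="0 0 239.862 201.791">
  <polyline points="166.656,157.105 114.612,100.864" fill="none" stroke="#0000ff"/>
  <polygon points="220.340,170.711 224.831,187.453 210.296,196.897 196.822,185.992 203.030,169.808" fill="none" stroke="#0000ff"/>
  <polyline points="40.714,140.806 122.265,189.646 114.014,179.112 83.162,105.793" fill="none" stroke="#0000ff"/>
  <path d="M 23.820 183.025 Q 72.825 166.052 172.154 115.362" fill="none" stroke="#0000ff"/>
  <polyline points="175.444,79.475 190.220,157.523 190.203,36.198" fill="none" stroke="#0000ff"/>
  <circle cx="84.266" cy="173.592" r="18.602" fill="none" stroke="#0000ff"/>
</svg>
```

1 u = 1 mm; y_m = 201.791 − y.

[1] `<polyline>` line segment, #0000ff→engrave S299 F3182: (166.656,44.686) → (114.612,100.927)

[2] `<polygon>` regular polygon, #0000ff→engrave S299 F3182: (220.340,31.080) → (224.831,14.338) → (210.296,4.894) → (196.822,15.799) → (203.030,31.983) → (220.340,31.080) (closed)

[3] `<polyline>` open polyline, #0000ff→engrave S299 F3182: (40.714,60.985) → (122.265,12.145) → (114.014,22.679) → (83.162,95.998)

[4] `<path>` quadratic bezier, #0000ff→engrave S299 F3182: (23.820,18.766) → (51.468,29.360) → (85.406,44.168) → (125.635,63.191) → (172.154,86.429)

[5] `<polyline>` open polyline, #0000ff→engrave S299 F3182: (175.444,122.316) → (190.220,44.268) → (190.203,165.593)

[6] `<circle>` circle, #0000ff→engrave S299 F3182: (102.868,28.199) → (97.420,41.353) → (84.266,46.801) → (71.112,41.353) → (65.664,28.199) → (71.112,15.045) → (84.266,9.597) → (97.420,15.045) → (102.868,28.199) (closed)

G21
G90
G0 X166.656 Y44.686
M3 S299
G01 X114.612 Y100.927 F3182
M5
G0 X220.340 Y31.080
M3 S299
G01 X224.831 Y14.338 F3182
G01 X210.296 Y4.894
G01 X196.822 Y15.799
G01 X203.030 Y31.983
G01 X220.340 Y31.080
M5
G0 X40.714 Y60.985
M3 S299
G01 X122.265 Y12.145 F3182
G01 X114.014 Y22.679
G01 X83.162 Y95.998
M5
G0 X23.820 Y18.766
M3 S299
G01 X51.468 Y29.360 F3182
G01 X85.406 Y44.168
G01 X125.635 Y63.191
G01 X172.154 Y86.429
M5
G0 X175.444 Y122.316
M3 S299
G01 X190.220 Y44.268 F3182
G01 X190.203 Y165.593
M5
G0 X102.868 Y28.199
M3 S299
G01 X97.420 Y41.353 F3182
G01 X84.266 Y46.801
G01 X71.112 Y41.353
G01 X65.664 Y28.199
G01 X71.112 Y15.045
G01 X84.266 Y9.597
G01 X97.420 Y15.045
G01 X102.868 Y28.199
M5
G0 X0.000 Y0.000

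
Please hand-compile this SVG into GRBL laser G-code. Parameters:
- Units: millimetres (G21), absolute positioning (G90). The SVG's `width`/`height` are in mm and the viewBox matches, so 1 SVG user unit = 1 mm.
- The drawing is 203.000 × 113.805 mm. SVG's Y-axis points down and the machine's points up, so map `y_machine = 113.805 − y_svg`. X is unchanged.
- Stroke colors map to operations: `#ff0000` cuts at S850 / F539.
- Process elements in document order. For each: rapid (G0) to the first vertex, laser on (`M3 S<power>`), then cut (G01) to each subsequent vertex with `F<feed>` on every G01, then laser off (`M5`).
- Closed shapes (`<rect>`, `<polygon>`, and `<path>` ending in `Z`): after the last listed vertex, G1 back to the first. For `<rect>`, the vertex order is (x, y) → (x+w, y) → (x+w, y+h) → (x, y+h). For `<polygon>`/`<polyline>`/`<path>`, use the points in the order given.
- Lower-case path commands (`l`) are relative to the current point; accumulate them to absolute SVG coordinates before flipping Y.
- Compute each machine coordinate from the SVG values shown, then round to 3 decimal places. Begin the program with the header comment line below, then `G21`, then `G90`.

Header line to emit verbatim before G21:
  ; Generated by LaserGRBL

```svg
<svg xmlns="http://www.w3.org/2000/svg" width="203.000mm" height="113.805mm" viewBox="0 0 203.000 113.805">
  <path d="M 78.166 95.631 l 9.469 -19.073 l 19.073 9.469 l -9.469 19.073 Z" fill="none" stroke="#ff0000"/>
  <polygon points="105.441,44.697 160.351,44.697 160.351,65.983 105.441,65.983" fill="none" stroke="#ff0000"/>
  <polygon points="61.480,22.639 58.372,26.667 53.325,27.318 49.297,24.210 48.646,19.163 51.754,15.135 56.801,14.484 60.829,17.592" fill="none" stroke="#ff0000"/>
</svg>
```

; Generated by LaserGRBL
G21
G90
G0 X78.166 Y18.174
M3 S850
G01 X87.635 Y37.247 F539
G01 X106.708 Y27.778 F539
G01 X97.239 Y8.705 F539
G01 X78.166 Y18.174 F539
M5
G0 X105.441 Y69.108
M3 S850
G01 X160.351 Y69.108 F539
G01 X160.351 Y47.822 F539
G01 X105.441 Y47.822 F539
G01 X105.441 Y69.108 F539
M5
G0 X61.480 Y91.166
M3 S850
G01 X58.372 Y87.138 F539
G01 X53.325 Y86.487 F539
G01 X49.297 Y89.595 F539
G01 X48.646 Y94.642 F539
G01 X51.754 Y98.670 F539
G01 X56.801 Y99.321 F539
G01 X60.829 Y96.213 F539
G01 X61.480 Y91.166 F539
M5

Since the viewBox matches the mm dimensions, user units are millimetres directly. The only transform is the Y-flip y_m = 113.805 − y_svg.

Shape 1 is a regular polygon drawn with `<path>`. Its stroke #ff0000 means cut at S850, F539. After flipping Y the toolpath is (78.166,18.174) → (87.635,37.247) → (106.708,27.778) → (97.239,8.705) → (78.166,18.174), returning to the start.

Shape 2 is a rectangle drawn with `<polygon>`. Its stroke #ff0000 means cut at S850, F539. After flipping Y the toolpath is (105.441,69.108) → (160.351,69.108) → (160.351,47.822) → (105.441,47.822) → (105.441,69.108), returning to the start.

Shape 3 is a regular polygon drawn with `<polygon>`. Its stroke #ff0000 means cut at S850, F539. After flipping Y the toolpath is (61.480,91.166) → (58.372,87.138) → (53.325,86.487) → (49.297,89.595) → (48.646,94.642) → (51.754,98.670) → (56.801,99.321) → (60.829,96.213) → (61.480,91.166), returning to the start.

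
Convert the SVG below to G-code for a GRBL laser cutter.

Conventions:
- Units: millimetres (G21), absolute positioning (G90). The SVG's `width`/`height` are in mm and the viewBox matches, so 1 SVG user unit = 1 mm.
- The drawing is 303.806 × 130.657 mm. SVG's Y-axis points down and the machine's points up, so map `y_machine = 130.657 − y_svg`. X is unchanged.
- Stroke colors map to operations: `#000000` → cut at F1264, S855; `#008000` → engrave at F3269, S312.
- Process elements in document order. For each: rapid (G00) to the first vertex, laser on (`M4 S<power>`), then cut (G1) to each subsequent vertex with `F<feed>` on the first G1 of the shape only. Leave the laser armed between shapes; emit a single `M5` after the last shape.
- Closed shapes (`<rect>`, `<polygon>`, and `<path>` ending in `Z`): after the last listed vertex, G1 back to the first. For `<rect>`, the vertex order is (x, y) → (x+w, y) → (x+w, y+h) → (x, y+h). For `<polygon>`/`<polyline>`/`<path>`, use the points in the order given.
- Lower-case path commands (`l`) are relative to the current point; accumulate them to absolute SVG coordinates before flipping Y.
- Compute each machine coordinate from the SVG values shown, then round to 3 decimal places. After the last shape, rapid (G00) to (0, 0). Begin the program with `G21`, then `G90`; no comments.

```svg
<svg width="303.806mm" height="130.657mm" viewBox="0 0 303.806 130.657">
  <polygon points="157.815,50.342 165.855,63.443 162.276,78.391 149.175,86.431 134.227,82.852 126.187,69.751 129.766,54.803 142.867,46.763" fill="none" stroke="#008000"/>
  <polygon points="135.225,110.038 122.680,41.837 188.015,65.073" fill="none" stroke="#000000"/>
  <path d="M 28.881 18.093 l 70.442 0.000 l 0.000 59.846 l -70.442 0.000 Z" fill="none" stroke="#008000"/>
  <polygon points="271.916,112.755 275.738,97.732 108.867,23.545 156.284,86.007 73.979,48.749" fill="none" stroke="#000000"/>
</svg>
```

Since the viewBox matches the mm dimensions, user units are millimetres directly. The only transform is the Y-flip y_m = 130.657 − y_svg.

Shape 1 is a regular polygon drawn with `<polygon>`. Its stroke #008000 means engrave at S312, F3269. After flipping Y the toolpath is (157.815,80.315) → (165.855,67.214) → (162.276,52.266) → (149.175,44.226) → (134.227,47.805) → (126.187,60.906) → (129.766,75.854) → (142.867,83.894) → (157.815,80.315), returning to the start.

Shape 2 is a regular polygon drawn with `<polygon>`. Its stroke #000000 means cut at S855, F1264. After flipping Y the toolpath is (135.225,20.619) → (122.680,88.820) → (188.015,65.584) → (135.225,20.619), returning to the start.

Shape 3 is a rectangle drawn with `<path>`. Its stroke #008000 means engrave at S312, F3269. After flipping Y the toolpath is (28.881,112.564) → (99.323,112.564) → (99.323,52.718) → (28.881,52.718) → (28.881,112.564), returning to the start.

Shape 4 is a closed polygon drawn with `<polygon>`. Its stroke #000000 means cut at S855, F1264. After flipping Y the toolpath is (271.916,17.902) → (275.738,32.925) → (108.867,107.112) → (156.284,44.650) → (73.979,81.908) → (271.916,17.902), returning to the start.

G21
G90
G00 X157.815 Y80.315
M4 S312
G1 X165.855 Y67.214 F3269
G1 X162.276 Y52.266
G1 X149.175 Y44.226
G1 X134.227 Y47.805
G1 X126.187 Y60.906
G1 X129.766 Y75.854
G1 X142.867 Y83.894
G1 X157.815 Y80.315
G00 X135.225 Y20.619
M4 S855
G1 X122.680 Y88.820 F1264
G1 X188.015 Y65.584
G1 X135.225 Y20.619
G00 X28.881 Y112.564
M4 S312
G1 X99.323 Y112.564 F3269
G1 X99.323 Y52.718
G1 X28.881 Y52.718
G1 X28.881 Y112.564
G00 X271.916 Y17.902
M4 S855
G1 X275.738 Y32.925 F1264
G1 X108.867 Y107.112
G1 X156.284 Y44.650
G1 X73.979 Y81.908
G1 X271.916 Y17.902
M5
G00 X0.000 Y0.000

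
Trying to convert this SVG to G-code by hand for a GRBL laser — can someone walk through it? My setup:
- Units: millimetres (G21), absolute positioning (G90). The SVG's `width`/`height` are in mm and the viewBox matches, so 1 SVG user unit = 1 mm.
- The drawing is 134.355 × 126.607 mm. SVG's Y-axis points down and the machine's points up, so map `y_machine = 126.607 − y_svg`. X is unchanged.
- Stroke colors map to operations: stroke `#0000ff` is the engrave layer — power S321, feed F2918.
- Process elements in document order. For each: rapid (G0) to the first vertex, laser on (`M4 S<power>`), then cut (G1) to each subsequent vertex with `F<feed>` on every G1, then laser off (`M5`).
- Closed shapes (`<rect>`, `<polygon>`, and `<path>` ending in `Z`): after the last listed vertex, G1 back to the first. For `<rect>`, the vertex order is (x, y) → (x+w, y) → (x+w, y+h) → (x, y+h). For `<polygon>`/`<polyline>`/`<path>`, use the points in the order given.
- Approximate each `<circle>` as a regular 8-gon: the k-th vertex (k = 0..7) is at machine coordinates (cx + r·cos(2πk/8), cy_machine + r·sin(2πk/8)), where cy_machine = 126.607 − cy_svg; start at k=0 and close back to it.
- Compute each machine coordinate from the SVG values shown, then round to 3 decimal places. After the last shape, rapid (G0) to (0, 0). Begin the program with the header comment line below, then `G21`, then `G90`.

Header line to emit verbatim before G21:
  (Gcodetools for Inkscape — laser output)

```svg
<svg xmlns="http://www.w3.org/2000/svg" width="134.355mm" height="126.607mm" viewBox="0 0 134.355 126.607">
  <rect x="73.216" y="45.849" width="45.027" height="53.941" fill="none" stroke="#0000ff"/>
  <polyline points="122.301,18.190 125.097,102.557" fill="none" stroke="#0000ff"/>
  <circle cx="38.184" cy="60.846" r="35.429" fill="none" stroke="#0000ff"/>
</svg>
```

viewBox `0 0 134.355 126.607` with mm width/height → 1 unit = 1 mm. Flip: y_m = 126.607 − y_svg.

**Shape 1** — `<rect>` rectangle, stroke `#0000ff` → engrave (S321, F2918). Machine vertices: (73.216,80.758) → (118.243,80.758) → (118.243,26.817) → (73.216,26.817) → (73.216,80.758). Closed: final G1 returns to the first vertex.

**Shape 2** — `<polyline>` line segment, stroke `#0000ff` → engrave (S321, F2918). Machine vertices: (122.301,108.417) → (125.097,24.050). Open path.

**Shape 3** — `<circle>` circle, stroke `#0000ff` → engrave (S321, F2918). Machine vertices: (73.613,65.761) → (63.236,90.813) → (38.184,101.190) → (13.132,90.813) → (2.755,65.761) → (13.132,40.709) → (38.184,30.332) → (63.236,40.709) → (73.613,65.761). Closed: final G1 returns to the first vertex.

(Gcodetools for Inkscape — laser output)
G21
G90
G0 X73.216 Y80.758
M4 S321
G1 X118.243 Y80.758 F2918
G1 X118.243 Y26.817 F2918
G1 X73.216 Y26.817 F2918
G1 X73.216 Y80.758 F2918
M5
G0 X122.301 Y108.417
M4 S321
G1 X125.097 Y24.050 F2918
M5
G0 X73.613 Y65.761
M4 S321
G1 X63.236 Y90.813 F2918
G1 X38.184 Y101.190 F2918
G1 X13.132 Y90.813 F2918
G1 X2.755 Y65.761 F2918
G1 X13.132 Y40.709 F2918
G1 X38.184 Y30.332 F2918
G1 X63.236 Y40.709 F2918
G1 X73.613 Y65.761 F2918
M5
G0 X0.000 Y0.000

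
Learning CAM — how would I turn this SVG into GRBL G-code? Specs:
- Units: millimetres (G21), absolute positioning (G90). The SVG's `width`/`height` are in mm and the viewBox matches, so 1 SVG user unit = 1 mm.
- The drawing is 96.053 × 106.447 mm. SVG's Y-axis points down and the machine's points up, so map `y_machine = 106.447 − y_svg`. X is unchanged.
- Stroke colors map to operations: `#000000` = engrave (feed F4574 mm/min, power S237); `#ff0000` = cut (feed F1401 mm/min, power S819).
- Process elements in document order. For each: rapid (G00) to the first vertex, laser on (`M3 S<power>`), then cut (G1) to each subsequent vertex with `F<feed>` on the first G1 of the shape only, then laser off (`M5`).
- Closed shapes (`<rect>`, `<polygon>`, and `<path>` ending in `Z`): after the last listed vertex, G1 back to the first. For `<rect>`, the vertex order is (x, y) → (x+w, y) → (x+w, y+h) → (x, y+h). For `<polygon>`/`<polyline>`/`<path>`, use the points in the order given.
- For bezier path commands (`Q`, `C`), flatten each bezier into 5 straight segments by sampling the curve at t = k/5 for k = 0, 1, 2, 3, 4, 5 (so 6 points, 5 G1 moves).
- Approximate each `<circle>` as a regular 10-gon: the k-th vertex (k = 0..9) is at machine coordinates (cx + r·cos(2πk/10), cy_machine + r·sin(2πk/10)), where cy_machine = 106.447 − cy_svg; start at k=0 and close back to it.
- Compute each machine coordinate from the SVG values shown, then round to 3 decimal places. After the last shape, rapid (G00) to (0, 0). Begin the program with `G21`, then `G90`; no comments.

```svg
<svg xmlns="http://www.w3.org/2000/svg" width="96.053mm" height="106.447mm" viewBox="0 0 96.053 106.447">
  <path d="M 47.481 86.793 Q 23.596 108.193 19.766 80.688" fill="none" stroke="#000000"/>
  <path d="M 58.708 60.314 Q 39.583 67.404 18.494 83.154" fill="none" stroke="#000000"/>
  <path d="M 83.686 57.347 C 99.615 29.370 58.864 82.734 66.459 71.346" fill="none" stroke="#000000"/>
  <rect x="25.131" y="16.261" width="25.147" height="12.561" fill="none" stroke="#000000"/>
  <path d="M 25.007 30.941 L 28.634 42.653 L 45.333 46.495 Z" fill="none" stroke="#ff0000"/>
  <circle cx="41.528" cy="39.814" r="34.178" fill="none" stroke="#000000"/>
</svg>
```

G21
G90
G00 X47.481 Y19.654
M3 S237
G1 X38.729 Y13.050 F4574
G1 X31.582 Y10.359
G1 X26.039 Y11.580
G1 X22.100 Y16.713
G1 X19.766 Y25.759
M5
G00 X58.708 Y46.133
M3 S237
G1 X50.979 Y42.951 F4574
G1 X43.094 Y39.075
G1 X35.051 Y34.507
G1 X26.851 Y29.247
G1 X18.494 Y23.293
M5
G00 X83.686 Y49.100
M3 S237
G1 X87.282 Y57.294 F4574
G1 X82.316 Y52.979
G1 X73.829 Y43.166
G1 X66.863 Y34.870
G1 X66.459 Y35.101
M5
G00 X25.131 Y90.186
M3 S237
G1 X50.278 Y90.186 F4574
G1 X50.278 Y77.625
G1 X25.131 Y77.625
G1 X25.131 Y90.186
M5
G00 X25.007 Y75.506
M3 S819
G1 X28.634 Y63.794 F1401
G1 X45.333 Y59.952
G1 X25.007 Y75.506
M5
G00 X75.706 Y66.633
M3 S237
G1 X69.179 Y86.722 F4574
G1 X52.090 Y99.138
G1 X30.966 Y99.138
G1 X13.877 Y86.722
G1 X7.350 Y66.633
G1 X13.877 Y46.544
G1 X30.966 Y34.128
G1 X52.090 Y34.128
G1 X69.179 Y46.544
G1 X75.706 Y66.633
M5
G00 X0.000 Y0.000

viewBox `0 0 96.053 106.447` with mm width/height → 1 unit = 1 mm. Flip: y_m = 106.447 − y_svg.

**Shape 1** — `<path>` quadratic bezier, stroke `#000000` → engrave (S237, F4574). Control points (SVG): P0=(47.481,86.793), P1=(23.596,108.193), P2=(19.766,80.688); sampled at t=k/5. Machine vertices: (47.481,19.654) → (38.729,13.050) → (31.582,10.359) → (26.039,11.580) → (22.100,16.713) → (19.766,25.759). Open path.

**Shape 2** — `<path>` quadratic bezier, stroke `#000000` → engrave (S237, F4574). Control points (SVG): P0=(58.708,60.314), P1=(39.583,67.404), P2=(18.494,83.154); sampled at t=k/5. Machine vertices: (58.708,46.133) → (50.979,42.951) → (43.094,39.075) → (35.051,34.507) → (26.851,29.247) → (18.494,23.293). Open path.

**Shape 3** — `<path>` cubic bezier, stroke `#000000` → engrave (S237, F4574). Control points (SVG): P0=(83.686,57.347), P1=(99.615,29.370), P2=(58.864,82.734), P3=(66.459,71.346); sampled at t=k/5. Machine vertices: (83.686,49.100) → (87.282,57.294) → (82.316,52.979) → (73.829,43.166) → (66.863,34.870) → (66.459,35.101). Open path.

**Shape 4** — `<rect>` rectangle, stroke `#000000` → engrave (S237, F4574). Machine vertices: (25.131,90.186) → (50.278,90.186) → (50.278,77.625) → (25.131,77.625) → (25.131,90.186). Closed: final G1 returns to the first vertex.

**Shape 5** — `<path>` closed polygon, stroke `#ff0000` → cut (S819, F1401). Machine vertices: (25.007,75.506) → (28.634,63.794) → (45.333,59.952) → (25.007,75.506). Closed: final G1 returns to the first vertex.

**Shape 6** — `<circle>` circle, stroke `#000000` → engrave (S237, F4574). Machine vertices: (75.706,66.633) → (69.179,86.722) → (52.090,99.138) → (30.966,99.138) → (13.877,86.722) → (7.350,66.633) → (13.877,46.544) → (30.966,34.128) → (52.090,34.128) → (69.179,46.544) → (75.706,66.633). Closed: final G1 returns to the first vertex.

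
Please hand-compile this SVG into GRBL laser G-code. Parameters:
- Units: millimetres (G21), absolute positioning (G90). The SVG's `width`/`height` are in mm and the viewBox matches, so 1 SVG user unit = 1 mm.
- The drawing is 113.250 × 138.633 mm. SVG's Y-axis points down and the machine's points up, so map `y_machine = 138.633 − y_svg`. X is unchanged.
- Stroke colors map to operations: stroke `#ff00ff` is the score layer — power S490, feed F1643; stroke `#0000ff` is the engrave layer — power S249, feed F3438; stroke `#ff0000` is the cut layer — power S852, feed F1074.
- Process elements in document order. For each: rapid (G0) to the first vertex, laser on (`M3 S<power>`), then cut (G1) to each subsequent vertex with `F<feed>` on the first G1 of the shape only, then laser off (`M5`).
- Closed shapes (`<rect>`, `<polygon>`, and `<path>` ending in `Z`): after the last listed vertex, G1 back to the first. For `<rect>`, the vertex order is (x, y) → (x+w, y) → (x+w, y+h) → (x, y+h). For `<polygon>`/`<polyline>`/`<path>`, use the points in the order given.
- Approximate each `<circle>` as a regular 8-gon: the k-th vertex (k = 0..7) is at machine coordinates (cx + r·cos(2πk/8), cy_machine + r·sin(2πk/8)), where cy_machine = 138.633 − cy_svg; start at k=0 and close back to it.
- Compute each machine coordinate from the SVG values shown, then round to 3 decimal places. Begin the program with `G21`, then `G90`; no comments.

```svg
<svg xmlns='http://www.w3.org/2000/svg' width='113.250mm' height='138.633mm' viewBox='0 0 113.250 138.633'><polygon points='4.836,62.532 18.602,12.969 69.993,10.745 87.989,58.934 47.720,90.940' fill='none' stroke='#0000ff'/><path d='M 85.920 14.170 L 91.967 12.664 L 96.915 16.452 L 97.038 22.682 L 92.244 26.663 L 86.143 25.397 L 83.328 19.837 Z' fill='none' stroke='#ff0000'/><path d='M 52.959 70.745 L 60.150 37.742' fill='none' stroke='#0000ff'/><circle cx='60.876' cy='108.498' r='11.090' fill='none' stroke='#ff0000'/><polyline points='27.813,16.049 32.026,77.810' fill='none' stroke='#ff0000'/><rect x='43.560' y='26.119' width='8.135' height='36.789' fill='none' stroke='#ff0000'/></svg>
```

viewBox `0 0 113.250 138.633` with mm width/height → 1 unit = 1 mm. Flip: y_m = 138.633 − y_svg.

**Shape 1** — `<polygon>` regular polygon, stroke `#0000ff` → engrave (S249, F3438). Machine vertices: (4.836,76.101) → (18.602,125.664) → (69.993,127.888) → (87.989,79.699) → (47.720,47.693) → (4.836,76.101). Closed: final G1 returns to the first vertex.

**Shape 2** — `<path>` regular polygon, stroke `#ff0000` → cut (S852, F1074). Machine vertices: (85.920,124.463) → (91.967,125.969) → (96.915,122.181) → (97.038,115.951) → (92.244,111.970) → (86.143,113.236) → (83.328,118.796) → (85.920,124.463). Closed: final G1 returns to the first vertex.

**Shape 3** — `<path>` line segment, stroke `#0000ff` → engrave (S249, F3438). Machine vertices: (52.959,67.888) → (60.150,100.891). Open path.

**Shape 4** — `<circle>` circle, stroke `#ff0000` → cut (S852, F1074). Machine vertices: (71.966,30.135) → (68.718,37.977) → (60.876,41.225) → (53.034,37.977) → (49.786,30.135) → (53.034,22.293) → (60.876,19.045) → (68.718,22.293) → (71.966,30.135). Closed: final G1 returns to the first vertex.

**Shape 5** — `<polyline>` line segment, stroke `#ff0000` → cut (S852, F1074). Machine vertices: (27.813,122.584) → (32.026,60.823). Open path.

**Shape 6** — `<rect>` rectangle, stroke `#ff0000` → cut (S852, F1074). Machine vertices: (43.560,112.514) → (51.695,112.514) → (51.695,75.725) → (43.560,75.725) → (43.560,112.514). Closed: final G1 returns to the first vertex.

G21
G90
G0 X4.836 Y76.101
M3 S249
G1 X18.602 Y125.664 F3438
G1 X69.993 Y127.888
G1 X87.989 Y79.699
G1 X47.720 Y47.693
G1 X4.836 Y76.101
M5
G0 X85.920 Y124.463
M3 S852
G1 X91.967 Y125.969 F1074
G1 X96.915 Y122.181
G1 X97.038 Y115.951
G1 X92.244 Y111.970
G1 X86.143 Y113.236
G1 X83.328 Y118.796
G1 X85.920 Y124.463
M5
G0 X52.959 Y67.888
M3 S249
G1 X60.150 Y100.891 F3438
M5
G0 X71.966 Y30.135
M3 S852
G1 X68.718 Y37.977 F1074
G1 X60.876 Y41.225
G1 X53.034 Y37.977
G1 X49.786 Y30.135
G1 X53.034 Y22.293
G1 X60.876 Y19.045
G1 X68.718 Y22.293
G1 X71.966 Y30.135
M5
G0 X27.813 Y122.584
M3 S852
G1 X32.026 Y60.823 F1074
M5
G0 X43.560 Y112.514
M3 S852
G1 X51.695 Y112.514 F1074
G1 X51.695 Y75.725
G1 X43.560 Y75.725
G1 X43.560 Y112.514
M5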